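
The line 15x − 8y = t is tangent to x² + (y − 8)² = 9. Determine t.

For a tangent, require d(centre, line) = r = 3.
|15·0 − 8·8 − t| / √289 = 3
|t − (−64)| = 3·17, so t = −13 or t = −115.

t = −115 or t = −13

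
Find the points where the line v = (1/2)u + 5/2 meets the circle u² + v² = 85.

(−9, −2) and (7, 6)

From the line, v = (5 + u)/2. Substituting:
5u² + 10u − 315 = 0  ⟹  u² + 2u − 63 = 0
u = 7 or u = −9, giving (7, 6) and (−9, −2).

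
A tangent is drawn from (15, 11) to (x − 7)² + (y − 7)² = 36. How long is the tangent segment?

With centre O = (7, 7), |OP|² = 80 and r² = 36.
Power of the point: PT² = |PO|² − r² = 44, so PT = 2√11.

2√11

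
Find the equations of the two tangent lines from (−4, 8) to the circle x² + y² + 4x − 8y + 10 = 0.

3x − y = −20 and x + 3y = 20

A line y − (8) = m(x − (−4)) is tangent when its distance from (−2, 4) is √10:
(2m − (−4))² = 10(m² + 1)
3m² − 8m − 3 = 0, so m = 3 or m = −1/3.
Through (−4, 8) these give 3x − y = −20 and x + 3y = 20.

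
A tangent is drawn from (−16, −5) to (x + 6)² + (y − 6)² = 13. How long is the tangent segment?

4√13

With centre O = (−6, 6), |OP|² = 221 and r² = 13.
Power of the point: PT² = |PO|² − r² = 208, so PT = 4√13.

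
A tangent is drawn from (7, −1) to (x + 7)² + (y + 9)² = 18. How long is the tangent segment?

With centre O = (−7, −9), |OP|² = 260 and r² = 18.
The tangent meets the radius at right angles, so tangent² = |PO|² − r² = 260 − 18 = 242.

11√2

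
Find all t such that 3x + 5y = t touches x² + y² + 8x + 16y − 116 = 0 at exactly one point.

t = −52 ± 14√34

Tangency holds when the distance from the centre (−4, −8) to the line equals the radius 14:
|3·(−4) + 5·(−8) − t| / √34 = 14
|t − (−52)| = 14√34.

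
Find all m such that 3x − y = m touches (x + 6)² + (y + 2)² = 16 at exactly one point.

Tangency holds when the distance from the centre (−6, −2) to the line equals the radius 4:
|3·(−6) − 1·(−2) − m| / √10 = 4
|m − (−16)| = 4√10.

m = −16 ± 4√10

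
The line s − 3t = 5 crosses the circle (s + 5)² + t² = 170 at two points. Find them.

(−16, −7) and (8, 1)

Substitute t = (−5 + s)/3:
10s² + 80s − 1280 = 0  ⟹  s² + 8s − 128 = 0
s = 8 or s = −16, giving (8, 1) and (−16, −7).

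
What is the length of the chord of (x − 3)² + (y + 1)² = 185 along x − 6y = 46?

4√37

Centre (3, −1), r² = 185. Perpendicular distance d from centre to line = |−37| / √37 = 37/√37.
Half the chord is √(r² − d²) = √(148), so the full chord is 4√37.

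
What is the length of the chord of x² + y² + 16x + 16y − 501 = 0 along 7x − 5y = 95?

5√74

Centre (−8, −8), r² = 629. Perpendicular distance d from centre to line = |−111| / √74 = 111/√74.
Chord = 2√(r² − d²) = 2·√(925/2) = 5√74.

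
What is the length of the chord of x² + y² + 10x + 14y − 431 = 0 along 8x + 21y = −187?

From the line, y = (−187 − 8x)/21. Substituting:
505x² + 5050x − 210080 = 0  ⟹  x² + 10x − 416 = 0
x = 16 or x = −26, giving (16, −15) and (−26, 1).
|(16, −15) − (−26, 1)| = √((42)² + (−16)²) = 2√505.

2√505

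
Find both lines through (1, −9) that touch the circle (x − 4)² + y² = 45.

2x + y = −7 and x − 2y = 19

Write the tangent as mx − y + (−9 − m·(1)) = 0 and set its distance from the centre to 3√5:
[m·(3) − (9)]² = 45(m² + 1)
2m² + 3m − 2 = 0, so m = −2 or m = 1/2.
With m = −2: 2x + y = −7. With m = 1/2: x − 2y = 19.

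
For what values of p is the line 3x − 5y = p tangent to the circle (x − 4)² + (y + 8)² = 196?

p = 52 ± 14√34

Tangency holds when the distance from the centre (4, −8) to the line equals the radius 14:
|3·4 − 5·(−8) − p| / √34 = 14
|p − (52)| = 14√34.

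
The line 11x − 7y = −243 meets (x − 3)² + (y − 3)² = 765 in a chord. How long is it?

3√170

From the line, y = (243 + 11x)/7. Substituting:
170x² + 4590x + 12240 = 0  ⟹  x² + 27x + 72 = 0
x = −3 or x = −24, giving (−3, 30) and (−24, −3).
|(−3, 30) − (−24, −3)| = √((21)² + (33)²) = 3√170.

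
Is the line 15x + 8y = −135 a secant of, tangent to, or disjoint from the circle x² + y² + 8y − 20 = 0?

disjoint

Substituting the line into the circle gives 289x² + 3090x + 8305 = 0.
Discriminant = (3090)² − 4·289·(8305) = −52480 < 0.
No real roots: the line does not meet the circle.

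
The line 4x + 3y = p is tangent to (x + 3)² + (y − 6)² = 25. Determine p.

Tangency holds when the distance from the centre (−3, 6) to the line equals the radius 5:
|4·(−3) + 3·6 − p| / √25 = 5
|p − (6)| = 5·5, so p = 31 or p = −19.

p = −19 or p = 31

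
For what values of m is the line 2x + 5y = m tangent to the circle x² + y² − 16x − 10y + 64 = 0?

Tangency holds when the distance from the centre (8, 5) to the line equals the radius 5:
|2·8 + 5·5 − m| / √29 = 5
|m − (41)| = 5√29.

m = 41 ± 5√29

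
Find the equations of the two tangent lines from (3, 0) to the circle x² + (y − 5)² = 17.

x + 4y = 3 and 4x − y = 12

Write the tangent as mx − y + (0 − m·(3)) = 0 and set its distance from the centre to √17:
(−3m − (5))² = 17(m² + 1)
4m² − 15m − 4 = 0, so m = −1/4 or m = 4.
Through (3, 0) these give x + 4y = 3 and 4x − y = 12.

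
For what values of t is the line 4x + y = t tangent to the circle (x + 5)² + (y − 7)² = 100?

t = −13 ± 10√17

For a tangent, require d(centre, line) = r = 10.
|4·(−5) + 1·7 − t| / √17 = 10
|t − (−13)| = 10√17.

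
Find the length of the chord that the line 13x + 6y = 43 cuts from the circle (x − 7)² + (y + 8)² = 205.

Centre (7, −8), r² = 205. Perpendicular distance d from centre to line = |0| / √205 = 0/√205.
Half the chord is √(r² − d²) = √(205), so the full chord is 2√205.

2√205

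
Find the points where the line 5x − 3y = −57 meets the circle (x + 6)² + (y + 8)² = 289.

Substitute y = (57 + 5x)/3:
34x² + 918x + 4284 = 0  ⟹  x² + 27x + 126 = 0
x = −6 or x = −21, giving (−6, 9) and (−21, −16).

(−21, −16) and (−6, 9)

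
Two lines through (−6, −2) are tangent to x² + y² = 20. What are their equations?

x + 2y = −10 and 2x − y = −10

A line y − (−2) = m(x − (−6)) is tangent when its distance from (0, 0) is 2√5:
(6m − (2))² = 20(m² + 1)
2m² − 3m − 2 = 0, so m = −1/2 or m = 2.
With m = −1/2: x + 2y = −10. With m = 2: 2x − y = −10.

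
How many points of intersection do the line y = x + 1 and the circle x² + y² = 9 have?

Substituting the line into the circle gives 2x² + 2x − 8 = 0.
Discriminant = (2)² − 4·2·(−8) = 68 > 0.
Two real roots: the line is a secant.

2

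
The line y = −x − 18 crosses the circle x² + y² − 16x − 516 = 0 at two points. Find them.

(−16, −2) and (6, −24)

Express y = −x − 18 and substitute into the circle:
2x² + 20x − 192 = 0  ⟹  x² + 10x − 96 = 0
x = 6 or x = −16, giving (6, −24) and (−16, −2).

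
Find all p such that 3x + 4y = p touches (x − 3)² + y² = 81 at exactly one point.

p = −36 or p = 54

For a tangent, require d(centre, line) = r = 9.
|3·3 + 4·0 − p| / √25 = 9
|p − (9)| = 9·5, so p = 54 or p = −36.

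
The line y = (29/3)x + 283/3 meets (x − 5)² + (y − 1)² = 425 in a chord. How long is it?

Substitute y = (283 + 29x)/3:
850x² + 16150x + 74800 = 0  ⟹  x² + 19x + 88 = 0
x = −8 or x = −11, giving (−8, 17) and (−11, −12).
Chord length = distance between (−8, 17) and (−11, −12) = √850 = 5√34.

5√34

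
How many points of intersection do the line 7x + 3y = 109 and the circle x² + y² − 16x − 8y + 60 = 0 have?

Substituting the line into the circle gives 58x² − 1502x + 9805 = 0.
Discriminant = (−1502)² − 4·58·(9805) = −18756 < 0.
No real roots: the line does not meet the circle.

0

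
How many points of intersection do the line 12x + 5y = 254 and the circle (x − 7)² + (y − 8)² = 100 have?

d² = (12·7 + 5·8 − (254))²/169 = 100; r² = 100.
Since d² = r², the line is tangent.

1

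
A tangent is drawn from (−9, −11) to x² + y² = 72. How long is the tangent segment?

The centre is (0, 0) and r = 6√2. The square of the distance from P to the centre is 81 + 121 = 202.
Power of the point: PT² = |PO|² − r² = 130, so PT = √130.

√130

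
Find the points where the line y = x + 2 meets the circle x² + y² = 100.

Substitute y = x + 2:
2x² + 4x − 96 = 0  ⟹  x² + 2x − 48 = 0
x = 6 or x = −8, giving (6, 8) and (−8, −6).

(−8, −6) and (6, 8)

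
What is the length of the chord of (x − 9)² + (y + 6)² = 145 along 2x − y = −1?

The distance from (9, −6) to the line is 25/√5, and r² = 145.
Half the chord is √(r² − d²) = √(20), so the full chord is 4√5.

4√5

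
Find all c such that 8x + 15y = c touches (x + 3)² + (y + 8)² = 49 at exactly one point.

c = −263 or c = −25

The line touches the circle iff its distance from (−3, −8) is 7:
|8·(−3) + 15·(−8) − c| / √289 = 7
|c − (−144)| = 7·17, so c = −25 or c = −263.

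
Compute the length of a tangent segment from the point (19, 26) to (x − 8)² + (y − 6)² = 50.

The centre is (8, 6) and r = 5√2. The square of the distance from P to the centre is 121 + 400 = 521.
Power of the point: PT² = |PO|² − r² = 471, so PT = √471.

√471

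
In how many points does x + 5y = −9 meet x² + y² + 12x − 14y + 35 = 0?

d² = (1·(−6) + 5·7 − (−9))²/26 = 722/13; r² = 50.
Since d² > r², the line lies outside the circle.

0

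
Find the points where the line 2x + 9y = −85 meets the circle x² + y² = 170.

Express y = (−85 − 2x)/9 and substitute into the circle:
85x² + 340x − 6545 = 0  ⟹  x² + 4x − 77 = 0
x = 7 or x = −11, giving (7, −11) and (−11, −7).

(−11, −7) and (7, −11)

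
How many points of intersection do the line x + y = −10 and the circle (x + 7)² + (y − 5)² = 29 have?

Substituting the line into the circle gives 2x² + 44x + 245 = 0.
Discriminant = (44)² − 4·2·(245) = −24 < 0.
No real roots: the line does not meet the circle.

0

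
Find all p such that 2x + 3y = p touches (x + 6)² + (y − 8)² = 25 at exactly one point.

p = 12 ± 5√13

The line touches the circle iff its distance from (−6, 8) is 5:
|2·(−6) + 3·8 − p| / √13 = 5
|p − (12)| = 5√13.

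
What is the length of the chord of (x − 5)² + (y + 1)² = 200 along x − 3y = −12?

Centre (5, −1), r² = 200. Perpendicular distance d from centre to line = |20| / √10 = 20/√10.
Chord = 2√(r² − d²) = 2·√(160) = 8√10.

8√10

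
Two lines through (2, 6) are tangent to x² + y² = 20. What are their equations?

Let a tangent through (2, 6) have slope m. Its distance from (0, 0) must equal 2√5:
(−2m − (−6))² = 20(m² + 1)
2m² + 3m − 2 = 0, so m = −2 or m = 1/2.
With m = −2: 2x + y = 10. With m = 1/2: x − 2y = −10.

2x + y = 10 and x − 2y = −10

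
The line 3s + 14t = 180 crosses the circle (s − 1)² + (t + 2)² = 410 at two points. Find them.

From the line, t = (180 − 3s)/14. Substituting:
205s² − 1640s − 36900 = 0  ⟹  s² − 8s − 180 = 0
s = 18 or s = −10, giving (18, 9) and (−10, 15).

(−10, 15) and (18, 9)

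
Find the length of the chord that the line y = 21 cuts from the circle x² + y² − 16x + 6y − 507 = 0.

4

Centre (8, −3), r² = 580. Perpendicular distance d from centre to line = |−24| / √1 = 24.
Half the chord is √(r² − d²) = √(4), so the full chord is 4.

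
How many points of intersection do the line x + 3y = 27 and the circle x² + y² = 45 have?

Substituting the line into the circle gives 10x² − 54x + 324 = 0.
Δ = 2916 − 12960 = −10044.
No real roots: the line does not meet the circle.

0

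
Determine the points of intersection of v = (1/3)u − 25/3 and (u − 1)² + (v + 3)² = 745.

Substitute v = (−25 + u)/3:
10u² − 50u − 6440 = 0  ⟹  u² − 5u − 644 = 0
u = 28 or u = −23, giving (28, 1) and (−23, −16).

(−23, −16) and (28, 1)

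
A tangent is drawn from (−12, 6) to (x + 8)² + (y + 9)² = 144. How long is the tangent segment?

√97

The centre is (−8, −9) and r = 12. The square of the distance from P to the centre is 16 + 225 = 241.
The tangent meets the radius at right angles, so tangent² = |PO|² − r² = 241 − 144 = 97.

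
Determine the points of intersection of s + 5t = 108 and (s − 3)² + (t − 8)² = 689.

(−17, 25) and (28, 16)

From the line, t = (108 − s)/5. Substituting:
26s² − 286s − 12376 = 0  ⟹  s² − 11s − 476 = 0
s = 28 or s = −17, giving (28, 16) and (−17, 25).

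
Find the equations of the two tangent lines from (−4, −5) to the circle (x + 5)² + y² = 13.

A line y − (−5) = m(x − (−4)) is tangent when its distance from (−5, 0) is √13:
(−1m − (5))² = 13(m² + 1)
6m² − 5m − 6 = 0, so m = −2/3 or m = 3/2.
With m = −2/3: 2x + 3y = −23. With m = 3/2: 3x − 2y = −2.

2x + 3y = −23 and 3x − 2y = −2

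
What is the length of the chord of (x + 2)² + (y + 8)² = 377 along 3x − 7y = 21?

5√58

Centre (−2, −8), r² = 377. Perpendicular distance d from centre to line = |29| / √58 = 29/√58.
Half the chord is √(r² − d²) = √(725/2), so the full chord is 5√58.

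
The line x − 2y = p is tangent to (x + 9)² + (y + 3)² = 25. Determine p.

p = −3 ± 5√5

The line touches the circle iff its distance from (−9, −3) is 5:
|1·(−9) − 2·(−3) − p| / √5 = 5
|p − (−3)| = 5√5.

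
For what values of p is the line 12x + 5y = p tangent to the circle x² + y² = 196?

Tangency holds when the distance from the centre (0, 0) to the line equals the radius 14:
|12·0 + 5·0 − p| / √169 = 14
|p| = 14·13, so p = 182 or p = −182.

p = −182 or p = 182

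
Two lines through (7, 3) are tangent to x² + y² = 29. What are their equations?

Let a tangent through (7, 3) have slope m. Its distance from (0, 0) must equal √29:
(−7m − (−3))² = 29(m² + 1)
10m² − 21m − 10 = 0, so m = −2/5 or m = 5/2.
Through (7, 3) these give 2x + 5y = 29 and 5x − 2y = 29.

2x + 5y = 29 and 5x − 2y = 29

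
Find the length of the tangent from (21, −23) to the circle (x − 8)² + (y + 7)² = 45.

Centre (8, −7), r² = 45. |PO|² = (13)² + (−16)² = 425.
By the tangent–radius right angle, tangent length = √(|PO|² − r²) = √380 = 2√95.

2√95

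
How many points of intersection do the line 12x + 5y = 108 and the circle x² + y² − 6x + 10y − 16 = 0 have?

Substituting the line into the circle gives 169x² − 3342x + 16664 = 0.
Δ = 11168964 − 11264864 = −95900.
No real roots: the line does not meet the circle.

0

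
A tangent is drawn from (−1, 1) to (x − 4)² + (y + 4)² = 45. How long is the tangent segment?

√5

Centre (4, −4), r² = 45. |PO|² = (−5)² + (5)² = 50.
By the tangent–radius right angle, tangent length = √(|PO|² − r²) = √5.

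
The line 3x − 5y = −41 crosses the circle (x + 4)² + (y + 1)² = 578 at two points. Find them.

Substitute y = (41 + 3x)/5:
34x² + 476x − 11934 = 0  ⟹  x² + 14x − 351 = 0
x = 13 or x = −27, giving (13, 16) and (−27, −8).

(−27, −8) and (13, 16)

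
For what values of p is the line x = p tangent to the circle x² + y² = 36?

Tangency holds when the distance from the centre (0, 0) to the line equals the radius 6:
|1·0 + 0·0 − p| / √1 = 6
|p| = 6, so p = 6 or p = −6.

p = −6 or p = 6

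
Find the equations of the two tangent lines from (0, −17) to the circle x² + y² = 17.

A line y − (−17) = m(x − (0)) is tangent when its distance from (0, 0) is √17:
[m·(0) − (17)]² = 17(m² + 1)
m² − 16 = 0, so m = 4 or m = −4.
With m = 4: 4x − y = 17. With m = −4: 4x + y = −17.

4x − y = 17 and 4x + y = −17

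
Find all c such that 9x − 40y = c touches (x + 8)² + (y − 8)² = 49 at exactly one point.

c = −679 or c = −105

Tangency holds when the distance from the centre (−8, 8) to the line equals the radius 7:
|9·(−8) − 40·8 − c| / √1681 = 7
|c − (−392)| = 7·41, so c = −105 or c = −679.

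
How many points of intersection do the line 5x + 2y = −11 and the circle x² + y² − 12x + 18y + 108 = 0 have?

0

Substituting the line into the circle gives 29x² − 118x + 157 = 0.
Discriminant = (−118)² − 4·29·(157) = −4288 < 0.
No real roots: the line does not meet the circle.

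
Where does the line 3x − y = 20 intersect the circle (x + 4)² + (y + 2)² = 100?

Express y = 3x − 20 and substitute into the circle:
10x² − 100x + 240 = 0  ⟹  x² − 10x + 24 = 0
x = 6 or x = 4, giving (6, −2) and (4, −8).

(4, −8) and (6, −2)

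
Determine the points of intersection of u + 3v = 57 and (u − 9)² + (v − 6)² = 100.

Substitute v = (57 − u)/3:
10u² − 240u + 1350 = 0  ⟹  u² − 24u + 135 = 0
u = 15 or u = 9, giving (15, 14) and (9, 16).

(9, 16) and (15, 14)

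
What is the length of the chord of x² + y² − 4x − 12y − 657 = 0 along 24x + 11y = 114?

Substitute y = (114 − 24x)/11:
697x² − 2788x − 81549 = 0  ⟹  x² − 4x − 117 = 0
x = 13 or x = −9, giving (13, −18) and (−9, 30).
Chord length = distance between (13, −18) and (−9, 30) = √2788 = 2√697.

2√697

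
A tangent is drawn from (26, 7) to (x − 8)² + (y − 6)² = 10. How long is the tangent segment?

With centre O = (8, 6), |OP|² = 325 and r² = 10.
The tangent meets the radius at right angles, so tangent² = |PO|² − r² = 325 − 10 = 315.

3√35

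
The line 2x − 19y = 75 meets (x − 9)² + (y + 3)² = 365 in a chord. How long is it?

From the line, y = (−75 + 2x)/19. Substituting:
365x² − 6570x − 102200 = 0  ⟹  x² − 18x − 280 = 0
x = 28 or x = −10, giving (28, −1) and (−10, −5).
|(28, −1) − (−10, −5)| = √((38)² + (4)²) = 2√365.

2√365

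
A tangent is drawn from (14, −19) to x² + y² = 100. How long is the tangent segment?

Centre (0, 0), r² = 100. |PO|² = (14)² + (−19)² = 557.
By the tangent–radius right angle, tangent length = √(|PO|² − r²) = √457.

√457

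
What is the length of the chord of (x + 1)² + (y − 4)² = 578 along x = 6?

46

The line gives x = 6. Substituting into the circle:
y² − 8y − 513 = 0
y = 27 or y = −19, giving (6, 27) and (6, −19).
Chord length = distance between (6, 27) and (6, −19) = √2116 = 46.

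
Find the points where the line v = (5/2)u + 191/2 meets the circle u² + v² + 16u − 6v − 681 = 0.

(−35, 8) and (−31, 18)

Substitute v = (191 + 5u)/2:
29u² + 1914u + 31465 = 0  ⟹  u² + 66u + 1085 = 0
u = −31 or u = −35, giving (−31, 18) and (−35, 8).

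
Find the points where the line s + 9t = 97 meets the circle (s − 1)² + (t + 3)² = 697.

(−20, 13) and (25, 8)

From the line, t = (97 − s)/9. Substituting:
82s² − 410s − 41000 = 0  ⟹  s² − 5s − 500 = 0
s = 25 or s = −20, giving (25, 8) and (−20, 13).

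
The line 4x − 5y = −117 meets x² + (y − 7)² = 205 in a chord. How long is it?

2√41

Substitute y = (117 + 4x)/5:
41x² + 656x + 1599 = 0  ⟹  x² + 16x + 39 = 0
x = −3 or x = −13, giving (−3, 21) and (−13, 13).
Chord length = distance between (−3, 21) and (−13, 13) = √164 = 2√41.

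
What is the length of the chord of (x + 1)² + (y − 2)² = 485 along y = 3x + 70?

The distance from (−1, 2) to the line is 65/√10, and r² = 485.
Chord = 2√(r² − d²) = 2·√(125/2) = 5√10.

5√10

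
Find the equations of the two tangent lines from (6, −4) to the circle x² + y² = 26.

x − 5y = 26 and 5x + y = 26

Let a tangent through (6, −4) have slope m. Its distance from (0, 0) must equal √26:
(−6m − (4))² = 26(m² + 1)
5m² + 24m − 5 = 0, so m = 1/5 or m = −5.
Through (6, −4) these give x − 5y = 26 and 5x + y = 26.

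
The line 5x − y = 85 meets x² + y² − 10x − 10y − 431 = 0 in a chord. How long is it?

7√26

The distance from (5, 5) to the line is 65/√26, and r² = 481.
Chord = 2√(r² − d²) = 2·√(637/2) = 7√26.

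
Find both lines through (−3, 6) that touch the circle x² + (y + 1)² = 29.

5x − 2y = −27 and 2x + 5y = 24

A line y − (6) = m(x − (−3)) is tangent when its distance from (0, −1) is √29:
[m·(3) − (−7)]² = 29(m² + 1)
10m² − 21m − 10 = 0, so m = 5/2 or m = −2/5.
With m = 5/2: 5x − 2y = −27. With m = −2/5: 2x + 5y = 24.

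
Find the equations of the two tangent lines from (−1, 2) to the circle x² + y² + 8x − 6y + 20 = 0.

x − 2y = −5 and 2x + y = 0

Write the tangent as mx − y + (2 − m·(−1)) = 0 and set its distance from the centre to √5:
[m·(−3) − (1)]² = 5(m² + 1)
2m² + 3m − 2 = 0, so m = 1/2 or m = −2.
Through (−1, 2) these give x − 2y = −5 and 2x + y = 0.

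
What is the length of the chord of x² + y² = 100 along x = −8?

12

The distance from (0, 0) to the line is 8, and r² = 100.
Chord = 2√(r² − d²) = 2·√(36) = 12.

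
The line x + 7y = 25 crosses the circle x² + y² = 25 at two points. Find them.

Express y = (25 − x)/7 and substitute into the circle:
50x² − 50x − 600 = 0  ⟹  x² − x − 12 = 0
x = 4 or x = −3, giving (4, 3) and (−3, 4).

(−3, 4) and (4, 3)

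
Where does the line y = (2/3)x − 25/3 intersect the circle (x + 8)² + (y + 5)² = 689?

Express y = (−25 + 2x)/3 and substitute into the circle:
13x² + 104x − 5525 = 0  ⟹  x² + 8x − 425 = 0
x = 17 or x = −25, giving (17, 3) and (−25, −25).

(−25, −25) and (17, 3)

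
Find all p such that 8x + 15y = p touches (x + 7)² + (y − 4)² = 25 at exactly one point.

The line touches the circle iff its distance from (−7, 4) is 5:
|8·(−7) + 15·4 − p| / √289 = 5
|p − (4)| = 5·17, so p = 89 or p = −81.

p = −81 or p = 89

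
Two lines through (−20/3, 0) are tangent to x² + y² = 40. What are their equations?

Write the tangent as mx − y + (0 − m·(−20/3)) = 0 and set its distance from the centre to 2√10:
[m·(20/3) − (0)]² = 40(m² + 1)
m² − 9 = 0, so m = −3 or m = 3.
Through (−20/3, 0) these give 3x + y = −20 and 3x − y = −20.

3x + y = −20 and 3x − y = −20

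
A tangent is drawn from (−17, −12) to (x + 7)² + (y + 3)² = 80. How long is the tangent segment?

√101

The centre is (−7, −3) and r = 4√5. The square of the distance from P to the centre is 100 + 81 = 181.
Power of the point: PT² = |PO|² − r² = 101, so PT = √101.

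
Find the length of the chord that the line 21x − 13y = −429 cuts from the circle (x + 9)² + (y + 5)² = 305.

√610

From the line, y = (429 + 21x)/13. Substituting:
610x² + 23790x + 206180 = 0  ⟹  x² + 39x + 338 = 0
x = −13 or x = −26, giving (−13, 12) and (−26, −9).
Chord length = distance between (−13, 12) and (−26, −9) = √610 = √610.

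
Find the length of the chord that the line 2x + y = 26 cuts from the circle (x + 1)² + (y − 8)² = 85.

2√5

Centre (−1, 8), r² = 85. Perpendicular distance d from centre to line = |−20| / √5 = 20/√5.
Chord = 2√(r² − d²) = 2·√(5) = 2√5.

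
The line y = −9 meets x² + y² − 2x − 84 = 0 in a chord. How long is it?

The distance from (1, 0) to the line is 9, and r² = 85.
Half the chord is √(r² − d²) = √(4), so the full chord is 4.

4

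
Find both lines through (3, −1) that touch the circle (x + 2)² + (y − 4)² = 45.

Let a tangent through (3, −1) have slope m. Its distance from (−2, 4) must equal 3√5:
(−5m − (5))² = 45(m² + 1)
2m² − 5m + 2 = 0, so m = 2 or m = 1/2.
Through (3, −1) these give 2x − y = 7 and x − 2y = 5.

2x − y = 7 and x − 2y = 5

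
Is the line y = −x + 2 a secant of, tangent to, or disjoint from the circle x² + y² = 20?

secant

Centre (0, 0), r² = 20. Distance² from centre to line = (−2)²/2 = 2.
Since d² < r², the line cuts the circle twice.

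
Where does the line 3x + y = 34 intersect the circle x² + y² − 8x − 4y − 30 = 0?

(9, 7) and (11, 1)

Express y = −3x + 34 and substitute into the circle:
10x² − 200x + 990 = 0  ⟹  x² − 20x + 99 = 0
x = 11 or x = 9, giving (11, 1) and (9, 7).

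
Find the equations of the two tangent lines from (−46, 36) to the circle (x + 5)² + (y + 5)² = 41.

4x + 5y = −4 and 5x + 4y = −86

A line y − (36) = m(x − (−46)) is tangent when its distance from (−5, −5) is √41:
[m·(41) − (−41)]² = 41(m² + 1)
20m² + 41m + 20 = 0, so m = −4/5 or m = −5/4.
With m = −4/5: 4x + 5y = −4. With m = −5/4: 5x + 4y = −86.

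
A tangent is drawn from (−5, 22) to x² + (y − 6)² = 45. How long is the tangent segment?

The centre is (0, 6) and r = 3√5. The square of the distance from P to the centre is 25 + 256 = 281.
The tangent meets the radius at right angles, so tangent² = |PO|² − r² = 281 − 45 = 236.

2√59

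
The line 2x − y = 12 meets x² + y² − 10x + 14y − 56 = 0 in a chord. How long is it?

10√5

The distance from (5, −7) to the line is 5/√5, and r² = 130.
Chord = 2√(r² − d²) = 2·√(125) = 10√5.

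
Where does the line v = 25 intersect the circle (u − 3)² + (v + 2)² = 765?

(−3, 25) and (9, 25)

From the line, v = 25. Substituting:
u² − 6u − 27 = 0
u = 9 or u = −3, giving (9, 25) and (−3, 25).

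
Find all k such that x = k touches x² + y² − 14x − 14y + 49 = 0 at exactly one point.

Tangency holds when the distance from the centre (7, 7) to the line equals the radius 7:
|1·7 + 0·7 − k| / √1 = 7
|k − (7)| = 7, so k = 14 or k = 0.

k = 0 or k = 14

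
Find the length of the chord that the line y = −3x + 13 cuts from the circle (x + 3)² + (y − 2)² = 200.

8√10

The distance from (−3, 2) to the line is 20/√10, and r² = 200.
Chord = 2√(r² − d²) = 2·√(160) = 8√10.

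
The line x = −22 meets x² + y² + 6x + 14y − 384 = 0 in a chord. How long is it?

The distance from (−3, −7) to the line is 19, and r² = 442.
Half the chord is √(r² − d²) = √(81), so the full chord is 18.

18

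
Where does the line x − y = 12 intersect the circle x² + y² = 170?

(−1, −13) and (13, 1)

From the line, y = x − 12. Substituting:
2x² − 24x − 26 = 0  ⟹  x² − 12x − 13 = 0
x = 13 or x = −1, giving (13, 1) and (−1, −13).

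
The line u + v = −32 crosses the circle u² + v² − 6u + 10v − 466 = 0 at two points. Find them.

(−17, −15) and (−7, −25)

Substitute v = −u − 32:
2u² + 48u + 238 = 0  ⟹  u² + 24u + 119 = 0
u = −7 or u = −17, giving (−7, −25) and (−17, −15).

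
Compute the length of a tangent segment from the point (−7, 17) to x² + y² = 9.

√329

Centre (0, 0), r² = 9. |PO|² = (−7)² + (17)² = 338.
Power of the point: PT² = |PO|² − r² = 329, so PT = √329.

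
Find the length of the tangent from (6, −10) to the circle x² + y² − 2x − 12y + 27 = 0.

Centre (1, 6), r² = 10. |PO|² = (5)² + (−16)² = 281.
Power of the point: PT² = |PO|² − r² = 271, so PT = √271.

√271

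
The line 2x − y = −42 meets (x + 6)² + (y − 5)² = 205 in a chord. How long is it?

Substitute y = 2x + 42:
5x² + 160x + 1200 = 0  ⟹  x² + 32x + 240 = 0
x = −12 or x = −20, giving (−12, 18) and (−20, 2).
|(−12, 18) − (−20, 2)| = √((8)² + (16)²) = 8√5.

8√5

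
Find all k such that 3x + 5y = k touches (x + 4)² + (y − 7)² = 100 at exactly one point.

Tangency holds when the distance from the centre (−4, 7) to the line equals the radius 10:
|3·(−4) + 5·7 − k| / √34 = 10
|k − (23)| = 10√34.

k = 23 ± 10√34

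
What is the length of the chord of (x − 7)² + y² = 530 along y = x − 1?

32√2

Centre (7, 0), r² = 530. Perpendicular distance d from centre to line = |6| / √2 = 6/√2.
Chord = 2√(r² − d²) = 2·√(512) = 32√2.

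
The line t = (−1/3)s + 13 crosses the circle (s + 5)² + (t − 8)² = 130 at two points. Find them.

(−12, 17) and (6, 11)

Substitute t = (39 − s)/3:
10s² + 60s − 720 = 0  ⟹  s² + 6s − 72 = 0
s = 6 or s = −12, giving (6, 11) and (−12, 17).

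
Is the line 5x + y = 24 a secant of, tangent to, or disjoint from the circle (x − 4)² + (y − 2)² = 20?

secant

Centre (4, 2), r² = 20. Distance² from centre to line = (−2)²/26 = 2/13.
Since d² < r², the line cuts the circle twice.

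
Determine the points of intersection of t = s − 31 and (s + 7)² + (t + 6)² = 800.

Substitute t = s − 31:
2s² − 36s − 126 = 0  ⟹  s² − 18s − 63 = 0
s = 21 or s = −3, giving (21, −10) and (−3, −34).

(−3, −34) and (21, −10)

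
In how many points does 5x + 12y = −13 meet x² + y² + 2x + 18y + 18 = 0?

2

Centre (−1, −9), r² = 64. Distance² from centre to line = (−100)²/169 = 10000/169.
Since d² < r², the line cuts the circle twice.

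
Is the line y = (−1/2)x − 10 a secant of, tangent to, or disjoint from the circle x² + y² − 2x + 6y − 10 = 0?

disjoint

Centre (1, −3), r² = 20. Distance² from centre to line = (15)²/5 = 45.
Since d² > r², the line lies outside the circle.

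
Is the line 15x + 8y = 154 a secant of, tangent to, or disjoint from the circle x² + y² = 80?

disjoint

d² = (15·0 + 8·0 − (154))²/289 = 23716/289; r² = 80.
Since d² > r², the line lies outside the circle.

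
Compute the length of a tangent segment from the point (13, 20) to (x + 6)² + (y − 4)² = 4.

The centre is (−6, 4) and r = 2. The square of the distance from P to the centre is 361 + 256 = 617.
Power of the point: PT² = |PO|² − r² = 613, so PT = √613.

√613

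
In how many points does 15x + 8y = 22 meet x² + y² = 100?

2

Substituting the line into the circle gives 289x² − 660x − 5916 = 0.
Discriminant = (−660)² − 4·289·(−5916) = 7274496 > 0.
Two real roots: the line is a secant.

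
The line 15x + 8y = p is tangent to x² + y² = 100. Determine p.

p = −170 or p = 170

The line touches the circle iff its distance from (0, 0) is 10:
|15·0 + 8·0 − p| / √289 = 10
|p| = 10·17, so p = 170 or p = −170.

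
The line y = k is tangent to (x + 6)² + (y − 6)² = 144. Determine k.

k = −6 or k = 18

For a tangent, require d(centre, line) = r = 12.
|0·(−6) + 1·6 − k| / √1 = 12
|k − (6)| = 12, so k = 18 or k = −6.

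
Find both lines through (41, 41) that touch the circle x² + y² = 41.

5x − 4y = 41 and 4x − 5y = −41

A line y − (41) = m(x − (41)) is tangent when its distance from (0, 0) is √41:
[m·(−41) − (−41)]² = 41(m² + 1)
20m² − 41m + 20 = 0, so m = 5/4 or m = 4/5.
Through (41, 41) these give 5x − 4y = 41 and 4x − 5y = −41.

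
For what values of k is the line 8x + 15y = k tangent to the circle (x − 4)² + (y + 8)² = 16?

Tangency holds when the distance from the centre (4, −8) to the line equals the radius 4:
|8·4 + 15·(−8) − k| / √289 = 4
|k − (−88)| = 4·17, so k = −20 or k = −156.

k = −156 or k = −20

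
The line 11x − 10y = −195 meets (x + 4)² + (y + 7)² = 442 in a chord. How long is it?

2√221

Substitute y = (195 + 11x)/10:
221x² + 6630x + 27625 = 0  ⟹  x² + 30x + 125 = 0
x = −5 or x = −25, giving (−5, 14) and (−25, −8).
Chord length = distance between (−5, 14) and (−25, −8) = √884 = 2√221.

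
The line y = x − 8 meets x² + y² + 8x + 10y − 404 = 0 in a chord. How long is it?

Express y = x − 8 and substitute into the circle:
2x² + 2x − 420 = 0  ⟹  x² + x − 210 = 0
x = 14 or x = −15, giving (14, 6) and (−15, −23).
Chord length = distance between (14, 6) and (−15, −23) = √1682 = 29√2.

29√2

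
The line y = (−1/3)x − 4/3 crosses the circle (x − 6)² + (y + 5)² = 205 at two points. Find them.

(−7, 1) and (20, −8)

Express y = (−4 − x)/3 and substitute into the circle:
10x² − 130x − 1400 = 0  ⟹  x² − 13x − 140 = 0
x = 20 or x = −7, giving (20, −8) and (−7, 1).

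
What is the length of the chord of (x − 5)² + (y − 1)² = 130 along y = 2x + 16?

2√5

From the line, y = 2x + 16. Substituting:
5x² + 50x + 120 = 0  ⟹  x² + 10x + 24 = 0
x = −4 or x = −6, giving (−4, 8) and (−6, 4).
|(−4, 8) − (−6, 4)| = √((2)² + (4)²) = 2√5.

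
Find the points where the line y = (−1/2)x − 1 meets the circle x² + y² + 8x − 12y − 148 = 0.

(−18, 8) and (6, −4)

Express y = (−2 − x)/2 and substitute into the circle:
5x² + 60x − 540 = 0  ⟹  x² + 12x − 108 = 0
x = 6 or x = −18, giving (6, −4) and (−18, 8).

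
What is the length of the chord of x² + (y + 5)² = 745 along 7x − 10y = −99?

4√149

Centre (0, −5), r² = 745. Perpendicular distance d from centre to line = |149| / √149 = 149/√149.
Half the chord is √(r² − d²) = √(596), so the full chord is 4√149.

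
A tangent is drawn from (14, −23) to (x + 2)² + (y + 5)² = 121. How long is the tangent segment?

3√51

Centre (−2, −5), r² = 121. |PO|² = (16)² + (−18)² = 580.
By the tangent–radius right angle, tangent length = √(|PO|² − r²) = √459 = 3√51.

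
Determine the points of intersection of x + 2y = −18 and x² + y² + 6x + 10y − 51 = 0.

Substitute y = (−18 − x)/2:
5x² + 40x − 240 = 0  ⟹  x² + 8x − 48 = 0
x = 4 or x = −12, giving (4, −11) and (−12, −3).

(−12, −3) and (4, −11)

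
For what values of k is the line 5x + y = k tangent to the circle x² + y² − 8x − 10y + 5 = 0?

The line touches the circle iff its distance from (4, 5) is 6:
|5·4 + 1·5 − k| / √26 = 6
|k − (25)| = 6√26.

k = 25 ± 6√26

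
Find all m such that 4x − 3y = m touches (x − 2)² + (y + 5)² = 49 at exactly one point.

Tangency holds when the distance from the centre (2, −5) to the line equals the radius 7:
|4·2 − 3·(−5) − m| / √25 = 7
|m − (23)| = 7·5, so m = 58 or m = −12.

m = −12 or m = 58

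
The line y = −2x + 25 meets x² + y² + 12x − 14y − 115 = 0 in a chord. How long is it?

Centre (−6, 7), r² = 200. Perpendicular distance d from centre to line = |−30| / √5 = 30/√5.
Half the chord is √(r² − d²) = √(20), so the full chord is 4√5.

4√5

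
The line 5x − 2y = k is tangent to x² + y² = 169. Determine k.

k = ±13√29

The line touches the circle iff its distance from (0, 0) is 13:
|5·0 − 2·0 − k| / √29 = 13
|k| = 13√29.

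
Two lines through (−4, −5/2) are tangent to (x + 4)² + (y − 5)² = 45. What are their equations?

Let a tangent through (−4, −5/2) have slope m. Its distance from (−4, 5) must equal 3√5:
[m·(0) − (15/2)]² = 45(m² + 1)
4m² − 1 = 0, so m = 1/2 or m = −1/2.
Through (−4, −5/2) these give x − 2y = 1 and x + 2y = −9.

x − 2y = 1 and x + 2y = −9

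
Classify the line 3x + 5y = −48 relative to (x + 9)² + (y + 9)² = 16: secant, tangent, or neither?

neither

Centre (−9, −9), r² = 16. Distance² from centre to line = (−24)²/34 = 288/17.
Since d² > r², the line lies outside the circle.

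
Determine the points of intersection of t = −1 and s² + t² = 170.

(−13, −1) and (13, −1)

Express t = −1 and substitute into the circle:
s² − 169 = 0
s = 13 or s = −13, giving (13, −1) and (−13, −1).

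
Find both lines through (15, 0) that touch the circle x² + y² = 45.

Let a tangent through (15, 0) have slope m. Its distance from (0, 0) must equal 3√5:
(−15m − (0))² = 45(m² + 1)
4m² − 1 = 0, so m = 1/2 or m = −1/2.
With m = 1/2: x − 2y = 15. With m = −1/2: x + 2y = 15.

x − 2y = 15 and x + 2y = 15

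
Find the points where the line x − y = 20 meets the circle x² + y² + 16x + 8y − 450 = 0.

(−7, −27) and (15, −5)

From the line, y = x − 20. Substituting:
2x² − 16x − 210 = 0  ⟹  x² − 8x − 105 = 0
x = 15 or x = −7, giving (15, −5) and (−7, −27).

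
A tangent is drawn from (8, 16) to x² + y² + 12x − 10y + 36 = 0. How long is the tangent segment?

2√73

Centre (−6, 5), r² = 25. |PO|² = (14)² + (11)² = 317.
By the tangent–radius right angle, tangent length = √(|PO|² − r²) = √292 = 2√73.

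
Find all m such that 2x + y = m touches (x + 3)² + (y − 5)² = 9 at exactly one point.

m = −1 ± 3√5

Tangency holds when the distance from the centre (−3, 5) to the line equals the radius 3:
|2·(−3) + 1·5 − m| / √5 = 3
|m − (−1)| = 3√5.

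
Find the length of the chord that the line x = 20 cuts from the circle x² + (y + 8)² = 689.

The line gives x = 20. Substituting into the circle:
y² + 16y − 225 = 0
y = 9 or y = −25, giving (20, 9) and (20, −25).
Chord length = distance between (20, 9) and (20, −25) = √1156 = 34.

34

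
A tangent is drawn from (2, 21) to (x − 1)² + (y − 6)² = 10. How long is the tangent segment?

6√6

With centre O = (1, 6), |OP|² = 226 and r² = 10.
The tangent meets the radius at right angles, so tangent² = |PO|² − r² = 226 − 10 = 216.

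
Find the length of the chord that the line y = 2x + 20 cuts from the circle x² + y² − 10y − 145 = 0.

10√5

Substitute y = 2x + 20:
5x² + 60x + 55 = 0  ⟹  x² + 12x + 11 = 0
x = −1 or x = −11, giving (−1, 18) and (−11, −2).
Chord length = distance between (−1, 18) and (−11, −2) = √500 = 10√5.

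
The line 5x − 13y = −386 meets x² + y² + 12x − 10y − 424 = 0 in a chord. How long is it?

Express y = (386 + 5x)/13 and substitute into the circle:
194x² + 5238x + 27160 = 0  ⟹  x² + 27x + 140 = 0
x = −7 or x = −20, giving (−7, 27) and (−20, 22).
|(−7, 27) − (−20, 22)| = √((13)² + (5)²) = √194.

√194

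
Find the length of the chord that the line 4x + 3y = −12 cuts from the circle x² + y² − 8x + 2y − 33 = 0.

10

Centre (4, −1), r² = 50. Perpendicular distance d from centre to line = |25| / √25 = 25/√25.
Half the chord is √(r² − d²) = √(25), so the full chord is 10.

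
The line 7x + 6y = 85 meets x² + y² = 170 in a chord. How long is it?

2√85

The distance from (0, 0) to the line is 85/√85, and r² = 170.
Chord = 2√(r² − d²) = 2·√(85) = 2√85.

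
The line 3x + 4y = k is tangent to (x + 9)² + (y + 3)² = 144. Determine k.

k = −99 or k = 21

Tangency holds when the distance from the centre (−9, −3) to the line equals the radius 12:
|3·(−9) + 4·(−3) − k| / √25 = 12
|k − (−39)| = 12·5, so k = 21 or k = −99.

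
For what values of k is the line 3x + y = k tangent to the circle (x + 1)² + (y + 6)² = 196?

The line touches the circle iff its distance from (−1, −6) is 14:
|3·(−1) + 1·(−6) − k| / √10 = 14
|k − (−9)| = 14√10.

k = −9 ± 14√10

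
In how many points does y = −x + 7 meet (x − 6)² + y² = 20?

d² = (1·6 + 1·0 − (7))²/2 = 1/2; r² = 20.
Since d² < r², the line cuts the circle twice.

2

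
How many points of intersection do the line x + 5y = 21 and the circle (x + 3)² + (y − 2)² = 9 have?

Centre (−3, 2), r² = 9. Distance² from centre to line = (−14)²/26 = 98/13.
Since d² < r², the line cuts the circle twice.

2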